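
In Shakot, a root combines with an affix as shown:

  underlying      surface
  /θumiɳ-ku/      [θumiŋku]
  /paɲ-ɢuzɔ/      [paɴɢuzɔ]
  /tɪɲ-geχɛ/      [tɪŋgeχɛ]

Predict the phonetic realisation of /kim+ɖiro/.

The data show regressive place assimilation: /ɳ/ → [ŋ] before /k/; /ɲ/ → [ɴ] before /ɢ/; /ɲ/ → [ŋ] before /g/. In each pair only place changes, matching the following consonant, while manner and voice stay constant.
The rule targets /m/ (voiced bilabial nasal), which sits before the trigger /ɖ/ (retroflex).
A voiced retroflex nasal is [ɳ], so the surface segment is [ɳ].

[kiɳɖiro]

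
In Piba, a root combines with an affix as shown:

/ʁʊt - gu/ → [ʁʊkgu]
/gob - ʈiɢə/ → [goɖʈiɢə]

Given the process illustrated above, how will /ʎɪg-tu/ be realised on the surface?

The data show regressive place assimilation: /t/ → [k] before /g/; /b/ → [ɖ] before /ʈ/. In each pair only place changes, matching the following consonant, while manner and voice stay constant.
/g/ is a voiced velar stop. The following trigger /t/ is alveolar, so /g/ must become alveolar as well.
A voiced alveolar stop is [d], so the surface segment is [d].

[ʎɪdtu]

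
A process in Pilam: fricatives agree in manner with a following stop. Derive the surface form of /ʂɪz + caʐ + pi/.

/z/ is a voiced alveolar fricative. The following trigger /c/ is a stop, so /z/ must become a stop as well.
Changing only its manner to stop gives [d] — the voiced alveolar stop.
The same rule applies at the second boundary: /ʐ/ → [ɖ] next to /p/.

[ʂɪdcaɖpi]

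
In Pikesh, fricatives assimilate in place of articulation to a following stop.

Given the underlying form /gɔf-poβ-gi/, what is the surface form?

The rule targets /f/ (voiceless labiodental fricative), which sits before the trigger /p/ (bilabial).
The voiceless bilabial fricative is [ɸ], so /f/ → [ɸ].
The same rule applies at the second boundary: /β/ → [ɣ] next to /g/.

[gɔɸpoɣgi]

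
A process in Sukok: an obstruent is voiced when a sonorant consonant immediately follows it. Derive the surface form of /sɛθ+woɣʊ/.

[sɛðwoɣʊ]

/θ/ is a voiceless dental fricative. The following trigger /w/ is voiced, so /θ/ must become voiced as well.
Changing only its voicing to voiced gives [ð] — the voiced dental fricative.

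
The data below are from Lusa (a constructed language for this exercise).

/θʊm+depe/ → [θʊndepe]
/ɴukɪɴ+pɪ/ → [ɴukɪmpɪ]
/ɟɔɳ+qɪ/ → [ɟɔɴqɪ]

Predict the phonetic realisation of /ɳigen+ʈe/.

[ɳigeɳʈe]

The data show regressive place assimilation: /m/ → [n] before /d/; /ɴ/ → [m] before /p/; /ɳ/ → [ɴ] before /q/. In each pair only place changes, matching the following consonant, while manner and voice stay constant.
/n/ is a voiced alveolar nasal. The following trigger /ʈ/ is retroflex, so /n/ must become retroflex as well.
A voiced retroflex nasal is [ɳ], so the surface segment is [ɳ].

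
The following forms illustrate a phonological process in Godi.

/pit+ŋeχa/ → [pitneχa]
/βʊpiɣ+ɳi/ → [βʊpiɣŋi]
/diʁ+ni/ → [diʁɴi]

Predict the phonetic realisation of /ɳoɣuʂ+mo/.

The data show progressive place assimilation: /ŋ/ → [n] after /t/; /ɳ/ → [ŋ] after /ɣ/; /n/ → [ɴ] after /ʁ/. In each pair only place changes, matching the preceding consonant, while manner and voice stay constant.
/m/ is a voiced bilabial nasal. The preceding trigger /ʂ/ is retroflex, so /m/ must become retroflex as well.
Changing only its place to retroflex gives [ɳ] — the voiced retroflex nasal.

[ɳoɣuʂɳo]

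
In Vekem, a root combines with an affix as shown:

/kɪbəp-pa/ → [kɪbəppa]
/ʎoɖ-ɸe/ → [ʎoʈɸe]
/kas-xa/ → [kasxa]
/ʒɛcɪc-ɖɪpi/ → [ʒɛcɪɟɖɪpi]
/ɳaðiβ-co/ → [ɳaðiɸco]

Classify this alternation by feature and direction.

regressive voicing assimilation

The segment that alternates is /ɖ/, which surfaces as [ʈ] when adjacent to /ɸ/.
The change voiced → voiceless matches the voicing of the following /ɸ/, identifying this as voicing assimilation.
Place and manner are unchanged, so the assimilation is partial, not total.
Checking the remaining alternations: /c/ → [ɟ] before /ɖ/ (voiceless → voiced, matching voiced); /β/ → [ɸ] before /c/ (voiced → voiceless, matching voiceless) — only voicing changes, and always toward the following segment.
No alternation appears in [kɪbəppa], [kasxa]: there the adjacent consonants already agree in voicing (/p/ and /p/ are both voiceless; /s/ and /x/ are both voiceless), so these forms are consistent with the same rule.
Since the segment that changes precedes the conditioning segment, the assimilation is regressive.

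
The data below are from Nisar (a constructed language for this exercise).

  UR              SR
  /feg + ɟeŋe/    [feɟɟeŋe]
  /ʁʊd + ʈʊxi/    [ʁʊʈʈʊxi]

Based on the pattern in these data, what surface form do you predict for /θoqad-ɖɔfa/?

The data show regressive total assimilation (/g/ → [ɟ] before /ɟ/; /d/ → [ʈ] before /ʈ/): in every case the target segment becomes identical to its following neighbour, copying more than a single feature.
/d/ is the segment targeted by the rule; it sits immediately before /ɖ/, so it assimilates completely and surfaces as [ɖ].

[θoqaɖɖɔfa]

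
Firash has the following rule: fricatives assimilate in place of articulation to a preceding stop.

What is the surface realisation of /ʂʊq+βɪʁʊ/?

[ʂʊqʁɪʁʊ]

/β/ is a voiced bilabial fricative. The preceding trigger /q/ is uvular, so /β/ must become uvular as well.
A voiced uvular fricative is [ʁ], so the surface segment is [ʁ].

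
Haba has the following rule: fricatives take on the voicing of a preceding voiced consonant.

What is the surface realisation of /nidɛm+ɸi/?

/ɸ/ is a voiceless bilabial fricative. The preceding trigger /m/ is voiced, so /ɸ/ must become voiced as well.
The voiced bilabial fricative is [β], so /ɸ/ → [β].

[nidɛmβi]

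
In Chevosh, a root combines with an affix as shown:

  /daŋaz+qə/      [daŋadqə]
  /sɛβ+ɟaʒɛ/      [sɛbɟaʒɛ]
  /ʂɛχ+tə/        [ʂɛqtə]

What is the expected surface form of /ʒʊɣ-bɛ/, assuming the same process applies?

The data show regressive manner assimilation: /z/ → [d] before /q/; /β/ → [b] before /ɟ/; /χ/ → [q] before /t/. In each pair only manner changes, matching the following consonant, while place and voice stay constant.
The rule targets /ɣ/ (voiced velar fricative), which sits before the trigger /b/ (stop).
The voiced velar stop is [g], so /ɣ/ → [g].

[ʒʊgbɛ]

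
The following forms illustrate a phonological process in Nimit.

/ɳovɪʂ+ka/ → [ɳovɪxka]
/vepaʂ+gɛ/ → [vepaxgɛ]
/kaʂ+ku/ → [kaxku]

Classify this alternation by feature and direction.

regressive place assimilation

Comparing underlying and surface forms, /ʂ/ → [x] is the alternation; the neighbouring /k/ is constant.
The change retroflex → velar matches the place of the following /k/, identifying this as place assimilation.
Manner and voice are unchanged, so the assimilation is partial, not total.
The same holds elsewhere in the data: /ʂ/ → [x] before /g/ (retroflex → velar, matching velar) — only place changes, and always toward the following segment.
Since the segment that changes precedes the conditioning segment, the assimilation is regressive.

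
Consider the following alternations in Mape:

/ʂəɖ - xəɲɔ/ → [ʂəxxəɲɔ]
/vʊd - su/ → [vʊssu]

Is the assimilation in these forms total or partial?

Comparing underlying and surface forms, /ɖ/ → [x] is the alternation; the neighbouring /x/ is constant.
The output [x] is identical to the trigger /x/ — every feature (place, manner, voicing) has been copied — so this is total assimilation.
The other form behaves the same way: /d/ → [s] before /s/ — in each case the output is a copy of the following consonant.

total assimilation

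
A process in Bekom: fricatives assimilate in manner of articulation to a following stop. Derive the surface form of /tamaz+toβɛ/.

The rule targets /z/ (voiced alveolar fricative), which sits before the trigger /t/ (stop).
Changing only its manner to stop gives [d] — the voiced alveolar stop.

[tamadtoβɛ]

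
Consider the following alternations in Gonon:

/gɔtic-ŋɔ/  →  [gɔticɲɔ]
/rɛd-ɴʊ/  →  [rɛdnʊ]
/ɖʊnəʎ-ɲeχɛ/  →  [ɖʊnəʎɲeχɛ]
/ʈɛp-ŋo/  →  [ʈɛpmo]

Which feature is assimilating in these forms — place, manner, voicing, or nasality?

The segment that alternates is /ŋ/, which surfaces as [ɲ] when adjacent to /c/.
The change velar → palatal matches the place of the preceding /c/, identifying this as place assimilation.
The same holds elsewhere in the data: /ɴ/ → [n] after /d/ (uvular → alveolar, matching alveolar); /ŋ/ → [m] after /p/ (velar → bilabial, matching bilabial) — only place changes, and always toward the preceding segment.
Nothing changes in [ɖʊnəʎɲeχɛ]: there the adjacent consonants already agree in place (/ɲ/ and /ʎ/ are both palatal), so this form is consistent with the same rule.

place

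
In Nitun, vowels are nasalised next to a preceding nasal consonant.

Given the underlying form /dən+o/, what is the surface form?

[dənõ]

/o/ sits next to the nasal /n/ and is therefore nasalised to [õ].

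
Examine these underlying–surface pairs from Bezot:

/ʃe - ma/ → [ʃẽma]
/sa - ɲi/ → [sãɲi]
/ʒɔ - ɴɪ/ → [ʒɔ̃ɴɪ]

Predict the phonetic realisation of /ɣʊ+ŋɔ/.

[ɣʊ̃ŋɔ]

The data show regressive nasality assimilation (vowel nasalisation): /e/ → [ẽ] before /m/; /a/ → [ã] before /ɲ/; /ɔ/ → [ɔ̃] before /ɴ/ — a vowel is nasalised by an immediately following nasal consonant.
The vowel /ʊ/ is adjacent to the following nasal /ŋ/, so it acquires [+nasal] and surfaces as [ʊ̃].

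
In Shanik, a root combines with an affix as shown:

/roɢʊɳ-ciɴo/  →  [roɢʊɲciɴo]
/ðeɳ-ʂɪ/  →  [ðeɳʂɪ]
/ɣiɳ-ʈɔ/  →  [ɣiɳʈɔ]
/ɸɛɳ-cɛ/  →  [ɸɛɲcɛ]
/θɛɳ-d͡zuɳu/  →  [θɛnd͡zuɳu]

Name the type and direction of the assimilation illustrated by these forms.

regressive place assimilation

The segment that alternates is /ɳ/, which surfaces as [ɲ] when adjacent to /c/.
/ɳ/ is retroflex while /c/ is palatal; the output [ɲ] is palatal, matching the trigger — so the feature that spreads is place.
Manner and voice are unchanged, so the assimilation is partial, not total.
The same holds elsewhere in the data: /ɳ/ → [n] before /d͡z/ (retroflex → alveolar, matching alveolar) — only place changes, and always toward the following segment.
Nothing changes in [ðeɳʂɪ], [ɣiɳʈɔ]: there the adjacent consonants already agree in place (/ɳ/ and /ʂ/ are both retroflex; /ɳ/ and /ʈ/ are both retroflex), so these forms are consistent with the same rule.
Since the segment that changes precedes the conditioning segment, the assimilation is regressive.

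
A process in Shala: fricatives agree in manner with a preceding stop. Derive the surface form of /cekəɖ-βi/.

The rule targets /β/ (voiced bilabial fricative), which sits after the trigger /ɖ/ (stop).
The voiced bilabial stop is [b], so /β/ → [b].

[cekəɖbi]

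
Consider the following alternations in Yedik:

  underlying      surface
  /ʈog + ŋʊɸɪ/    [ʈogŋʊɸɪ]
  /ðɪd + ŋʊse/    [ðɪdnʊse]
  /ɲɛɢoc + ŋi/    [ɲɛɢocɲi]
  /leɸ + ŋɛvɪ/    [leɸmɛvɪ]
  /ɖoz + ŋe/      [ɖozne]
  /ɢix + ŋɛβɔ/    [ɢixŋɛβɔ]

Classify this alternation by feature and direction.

Underlying /ŋ/ is realised as [n] next to /d/; /d/ itself does not change.
The change velar → alveolar matches the place of the preceding /d/, identifying this as place assimilation.
Manner and voice are unchanged, so the assimilation is partial, not total.
The same holds elsewhere in the data: /ŋ/ → [ɲ] after /c/ (velar → palatal, matching palatal); /ŋ/ → [m] after /ɸ/ (velar → bilabial, matching bilabial); /ŋ/ → [n] after /z/ (velar → alveolar, matching alveolar) — only place changes, and always toward the preceding segment.
Nothing changes in [ʈogŋʊɸɪ], [ɢixŋɛβɔ]: there the adjacent consonants already agree in place (/ŋ/ and /g/ are both velar; /ŋ/ and /x/ are both velar), so these forms are consistent with the same rule.
The trigger is the preceding segment, so the direction is progressive (perseverative).

progressive place assimilation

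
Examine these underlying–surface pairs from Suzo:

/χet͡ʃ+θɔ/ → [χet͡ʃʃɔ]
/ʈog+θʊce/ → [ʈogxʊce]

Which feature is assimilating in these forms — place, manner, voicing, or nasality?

place

Underlying /θ/ is realised as [ʃ] next to /t͡ʃ/; /t͡ʃ/ itself does not change.
/θ/ is dental while /t͡ʃ/ is postalveolar; the output [ʃ] is postalveolar, matching the trigger — so the feature that spreads is place.
The other alternating form patterns the same way: /θ/ → [x] after /g/ (dental → velar, matching velar) — only place changes, and always toward the preceding segment.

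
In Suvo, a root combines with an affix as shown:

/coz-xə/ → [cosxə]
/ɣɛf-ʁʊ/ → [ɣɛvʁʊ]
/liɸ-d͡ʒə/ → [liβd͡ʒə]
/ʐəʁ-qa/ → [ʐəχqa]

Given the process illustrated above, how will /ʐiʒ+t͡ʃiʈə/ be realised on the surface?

The data show regressive voicing assimilation: /z/ → [s] before /x/; /f/ → [v] before /ʁ/; /ɸ/ → [β] before /d͡ʒ/; /ʁ/ → [χ] before /q/. In each pair only voicing changes, matching the following consonant, while place and manner stay constant.
The rule targets /ʒ/ (voiced postalveolar fricative), which sits before the trigger /t͡ʃ/ (voiceless).
The voiceless postalveolar fricative is [ʃ], so /ʒ/ → [ʃ].

[ʐiʃt͡ʃiʈə]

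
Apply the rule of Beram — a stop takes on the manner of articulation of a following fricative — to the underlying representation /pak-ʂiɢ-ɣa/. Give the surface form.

The rule targets /k/ (voiceless velar stop), which sits before the trigger /ʂ/ (fricative).
The voiceless velar fricative is [x], so /k/ → [x].
The same rule applies at the second boundary: /ɢ/ → [ʁ] next to /ɣ/.

[paxʂiʁɣa]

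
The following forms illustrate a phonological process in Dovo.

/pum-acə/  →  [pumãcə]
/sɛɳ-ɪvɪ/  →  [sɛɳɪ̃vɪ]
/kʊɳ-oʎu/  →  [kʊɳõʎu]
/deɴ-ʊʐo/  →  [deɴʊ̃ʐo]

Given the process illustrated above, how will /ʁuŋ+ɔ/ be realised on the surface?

The data show progressive nasality assimilation (vowel nasalisation): /a/ → [ã] after /m/; /ɪ/ → [ɪ̃] after /ɳ/; /o/ → [õ] after /ɳ/; /ʊ/ → [ʊ̃] after /ɴ/ — a vowel is nasalised by an immediately preceding nasal consonant.
/ɔ/ sits next to the nasal /ŋ/ and is therefore nasalised to [ɔ̃].

[ʁuŋɔ̃]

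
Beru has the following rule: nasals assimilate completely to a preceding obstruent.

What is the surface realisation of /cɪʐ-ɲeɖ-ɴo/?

/ɲ/ is the segment targeted by the rule; it sits immediately after /ʐ/, so it assimilates completely and surfaces as [ʐ].
At the second juncture, /ɴ/ likewise becomes [ɖ] adjacent to /ɖ/.

[cɪʐʐeɖɖo]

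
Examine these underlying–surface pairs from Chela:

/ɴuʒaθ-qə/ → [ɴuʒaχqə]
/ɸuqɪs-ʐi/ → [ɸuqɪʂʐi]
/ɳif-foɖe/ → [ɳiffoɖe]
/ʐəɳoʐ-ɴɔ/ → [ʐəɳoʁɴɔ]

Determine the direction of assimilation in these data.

regressive

Comparing underlying and surface forms, /θ/ → [χ] is the alternation; the neighbouring /q/ is constant.
The change dental → uvular matches the place of the following /q/, identifying this as place assimilation.
The other alternating forms pattern the same way: /s/ → [ʂ] before /ʐ/ (alveolar → retroflex, matching retroflex); /ʐ/ → [ʁ] before /ɴ/ (retroflex → uvular, matching uvular) — only place changes, and always toward the following segment.
No alternation appears in [ɳiffoɖe]: there the adjacent consonants already agree in place (/f/ and /f/ are both labiodental), so this form is consistent with the same rule.
The trigger is the following segment, so the direction is regressive (anticipatory).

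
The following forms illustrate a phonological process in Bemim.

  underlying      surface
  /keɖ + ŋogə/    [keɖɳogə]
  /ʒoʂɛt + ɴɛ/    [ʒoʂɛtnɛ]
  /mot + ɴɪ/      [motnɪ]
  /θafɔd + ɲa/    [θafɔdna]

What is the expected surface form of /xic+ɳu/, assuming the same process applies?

The data show progressive place assimilation: /ŋ/ → [ɳ] after /ɖ/; /ɴ/ → [n] after /t/; /ɲ/ → [n] after /d/. In each pair only place changes, matching the preceding consonant, while manner and voice stay constant.
/ɳ/ is a voiced retroflex nasal. The preceding trigger /c/ is palatal, so /ɳ/ must become palatal as well.
The voiced palatal nasal is [ɲ], so /ɳ/ → [ɲ].

[xicɲu]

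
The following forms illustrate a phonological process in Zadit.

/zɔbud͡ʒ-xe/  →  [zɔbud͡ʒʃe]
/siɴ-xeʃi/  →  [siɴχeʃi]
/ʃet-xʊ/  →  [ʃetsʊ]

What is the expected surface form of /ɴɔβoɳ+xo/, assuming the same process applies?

[ɴɔβoɳʂo]

The data show progressive place assimilation: /x/ → [ʃ] after /d͡ʒ/; /x/ → [χ] after /ɴ/; /x/ → [s] after /t/. In each pair only place changes, matching the preceding consonant, while manner and voice stay constant.
The rule targets /x/ (voiceless velar fricative), which sits after the trigger /ɳ/ (retroflex).
Changing only its place to retroflex gives [ʂ] — the voiceless retroflex fricative.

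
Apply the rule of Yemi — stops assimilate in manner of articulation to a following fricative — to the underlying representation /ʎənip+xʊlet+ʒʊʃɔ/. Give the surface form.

The rule targets /p/ (voiceless bilabial stop), which sits before the trigger /x/ (fricative).
Changing only its manner to fricative gives [ɸ] — the voiceless bilabial fricative.
At the second juncture, /t/ likewise becomes [s] adjacent to /ʒ/.

[ʎəniɸxʊlesʒʊʃɔ]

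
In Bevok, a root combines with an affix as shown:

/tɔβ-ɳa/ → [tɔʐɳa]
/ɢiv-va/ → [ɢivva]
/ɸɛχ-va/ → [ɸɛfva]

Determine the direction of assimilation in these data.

Underlying /β/ is realised as [ʐ] next to /ɳ/; /ɳ/ itself does not change.
/β/ is bilabial while /ɳ/ is retroflex; the output [ʐ] is retroflex, matching the trigger — so the feature that spreads is place.
The same holds elsewhere in the data: /χ/ → [f] before /v/ (uvular → labiodental, matching labiodental) — only place changes, and always toward the following segment.
Nothing changes in [ɢivva]: there the adjacent consonants already agree in place (/v/ and /v/ are both labiodental), so this form is consistent with the same rule.
Since the segment that changes precedes the conditioning segment, the assimilation is regressive.

regressive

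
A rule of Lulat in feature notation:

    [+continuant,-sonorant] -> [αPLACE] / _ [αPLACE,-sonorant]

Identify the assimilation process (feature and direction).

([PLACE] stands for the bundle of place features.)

The rule copies the place features (abbreviated [PLACE]) from the environment onto the target, so the assimilating feature is place.
The conditioning segment sits to the right of the focus bar, meaning the trigger follows the segment that changes — regressive assimilation.

regressive place assimilation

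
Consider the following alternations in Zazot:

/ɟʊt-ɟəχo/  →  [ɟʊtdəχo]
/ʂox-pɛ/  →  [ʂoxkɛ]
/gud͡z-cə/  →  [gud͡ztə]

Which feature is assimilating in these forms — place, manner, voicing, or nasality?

Underlying /ɟ/ is realised as [d] next to /t/; /t/ itself does not change.
/ɟ/ is palatal while /t/ is alveolar; the output [d] is alveolar, matching the trigger — so the feature that spreads is place.
The other alternating forms pattern the same way: /p/ → [k] after /x/ (bilabial → velar, matching velar); /c/ → [t] after /d͡z/ (palatal → alveolar, matching alveolar) — only place changes, and always toward the preceding segment.

place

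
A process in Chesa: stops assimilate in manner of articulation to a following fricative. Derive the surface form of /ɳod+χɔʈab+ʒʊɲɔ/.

[ɳozχɔʈaβʒʊɲɔ]

The rule targets /d/ (voiced alveolar stop), which sits before the trigger /χ/ (fricative).
A voiced alveolar fricative is [z], so the surface segment is [z].
The same rule applies at the second boundary: /b/ → [β] next to /ʒ/.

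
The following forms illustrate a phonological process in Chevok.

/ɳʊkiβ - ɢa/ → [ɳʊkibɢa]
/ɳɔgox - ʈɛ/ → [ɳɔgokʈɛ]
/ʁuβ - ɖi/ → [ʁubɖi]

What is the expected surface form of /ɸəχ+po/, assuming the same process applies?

The data show regressive manner assimilation: /β/ → [b] before /ɢ/; /x/ → [k] before /ʈ/; /β/ → [b] before /ɖ/. In each pair only manner changes, matching the following consonant, while place and voice stay constant.
The rule targets /χ/ (voiceless uvular fricative), which sits before the trigger /p/ (stop).
The voiceless uvular stop is [q], so /χ/ → [q].

[ɸəqpo]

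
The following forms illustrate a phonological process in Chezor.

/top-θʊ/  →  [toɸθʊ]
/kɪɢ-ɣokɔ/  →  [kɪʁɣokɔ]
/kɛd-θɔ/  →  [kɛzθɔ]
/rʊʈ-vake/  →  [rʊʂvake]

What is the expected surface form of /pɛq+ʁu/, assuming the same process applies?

[pɛχʁu]

The data show regressive manner assimilation: /p/ → [ɸ] before /θ/; /ɢ/ → [ʁ] before /ɣ/; /d/ → [z] before /θ/; /ʈ/ → [ʂ] before /v/. In each pair only manner changes, matching the following consonant, while place and voice stay constant.
/q/ is a voiceless uvular stop. The following trigger /ʁ/ is a fricative, so /q/ must become a fricative as well.
The voiceless uvular fricative is [χ], so /q/ → [χ].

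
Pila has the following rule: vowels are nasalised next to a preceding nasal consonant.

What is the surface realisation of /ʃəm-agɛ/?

[ʃəmãgɛ]

The vowel /a/ is adjacent to the preceding nasal /m/, so it acquires [+nasal] and surfaces as [ã].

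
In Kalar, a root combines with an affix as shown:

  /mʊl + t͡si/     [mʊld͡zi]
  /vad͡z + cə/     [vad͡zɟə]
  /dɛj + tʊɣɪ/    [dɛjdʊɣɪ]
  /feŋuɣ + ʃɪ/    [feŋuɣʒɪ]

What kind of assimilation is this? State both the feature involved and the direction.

progressive voicing assimilation

Underlying /t͡s/ is realised as [d͡z] next to /l/; /l/ itself does not change.
/t͡s/ is voiceless while /l/ is voiced; the output [d͡z] is voiced, matching the trigger — so the feature that spreads is voicing.
Place and manner are unchanged, so the assimilation is partial, not total.
The other alternating forms pattern the same way: /c/ → [ɟ] after /d͡z/ (voiceless → voiced, matching voiced); /t/ → [d] after /j/ (voiceless → voiced, matching voiced); /ʃ/ → [ʒ] after /ɣ/ (voiceless → voiced, matching voiced) — only voicing changes, and always toward the preceding segment.
The trigger is the preceding segment, so the direction is progressive (perseverative).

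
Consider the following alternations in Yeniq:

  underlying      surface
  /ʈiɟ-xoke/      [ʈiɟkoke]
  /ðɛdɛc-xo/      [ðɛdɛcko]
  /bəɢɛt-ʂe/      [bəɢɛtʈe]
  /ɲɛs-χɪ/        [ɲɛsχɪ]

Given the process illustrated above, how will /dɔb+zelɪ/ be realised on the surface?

[dɔbdelɪ]

The data show progressive manner assimilation: /x/ → [k] after /ɟ/; /x/ → [k] after /c/; /ʂ/ → [ʈ] after /t/. In each pair only manner changes, matching the preceding consonant, while place and voice stay constant.
Nothing changes in [ɲɛsχɪ]: there the adjacent consonants already agree in manner (/χ/ and /s/ are both fricatives), so this form is consistent with the same rule.
/z/ is a voiced alveolar fricative. The preceding trigger /b/ is a stop, so /z/ must become a stop as well.
Changing only its manner to stop gives [d] — the voiced alveolar stop.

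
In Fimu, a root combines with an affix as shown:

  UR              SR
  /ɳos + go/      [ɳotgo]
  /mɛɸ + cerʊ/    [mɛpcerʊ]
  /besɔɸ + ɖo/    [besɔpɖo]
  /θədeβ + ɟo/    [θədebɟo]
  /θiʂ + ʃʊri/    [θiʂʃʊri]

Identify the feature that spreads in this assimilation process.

Comparing underlying and surface forms, /s/ → [t] is the alternation; the neighbouring /g/ is constant.
The change fricative → stop matches the manner of the following /g/, identifying this as manner assimilation.
Checking the remaining alternations: /ɸ/ → [p] before /c/ (fricative → stop, matching a stop); /ɸ/ → [p] before /ɖ/ (fricative → stop, matching a stop); /β/ → [b] before /ɟ/ (fricative → stop, matching a stop) — only manner changes, and always toward the following segment.
Nothing changes in [θiʂʃʊri]: there the adjacent consonants already agree in manner (/ʂ/ and /ʃ/ are both fricatives), so this form is consistent with the same rule.

manner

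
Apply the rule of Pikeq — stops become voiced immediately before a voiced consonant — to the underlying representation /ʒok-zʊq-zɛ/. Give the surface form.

[ʒogzʊɢzɛ]

/k/ is a voiceless velar stop. The following trigger /z/ is voiced, so /k/ must become voiced as well.
Changing only its voicing to voiced gives [g] — the voiced velar stop.
The same rule applies at the second boundary: /q/ → [ɢ] next to /z/.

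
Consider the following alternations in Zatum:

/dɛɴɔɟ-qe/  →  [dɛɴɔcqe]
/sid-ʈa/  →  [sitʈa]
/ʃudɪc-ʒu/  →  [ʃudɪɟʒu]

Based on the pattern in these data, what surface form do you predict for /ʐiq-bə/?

The data show regressive voicing assimilation: /ɟ/ → [c] before /q/; /d/ → [t] before /ʈ/; /c/ → [ɟ] before /ʒ/. In each pair only voicing changes, matching the following consonant, while place and manner stay constant.
/q/ is a voiceless uvular stop. The following trigger /b/ is voiced, so /q/ must become voiced as well.
The voiced uvular stop is [ɢ], so /q/ → [ɢ].

[ʐiɢbə]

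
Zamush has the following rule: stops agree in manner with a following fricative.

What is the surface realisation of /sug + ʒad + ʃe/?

The rule targets /g/ (voiced velar stop), which sits before the trigger /ʒ/ (fricative).
Changing only its manner to fricative gives [ɣ] — the voiced velar fricative.
The same rule applies at the second boundary: /d/ → [z] next to /ʃ/.

[suɣʒazʃe]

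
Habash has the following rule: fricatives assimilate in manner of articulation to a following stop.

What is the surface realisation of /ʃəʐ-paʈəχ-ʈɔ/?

[ʃəɖpaʈəqʈɔ]

/ʐ/ is a voiced retroflex fricative. The following trigger /p/ is a stop, so /ʐ/ must become a stop as well.
A voiced retroflex stop is [ɖ], so the surface segment is [ɖ].
At the second juncture, /χ/ likewise becomes [q] adjacent to /ʈ/.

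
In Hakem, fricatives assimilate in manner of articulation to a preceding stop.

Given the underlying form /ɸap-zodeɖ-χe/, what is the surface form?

/z/ is a voiced alveolar fricative. The preceding trigger /p/ is a stop, so /z/ must become a stop as well.
Changing only its manner to stop gives [d] — the voiced alveolar stop.
The same rule applies at the second boundary: /χ/ → [q] next to /ɖ/.

[ɸapdodeɖqe]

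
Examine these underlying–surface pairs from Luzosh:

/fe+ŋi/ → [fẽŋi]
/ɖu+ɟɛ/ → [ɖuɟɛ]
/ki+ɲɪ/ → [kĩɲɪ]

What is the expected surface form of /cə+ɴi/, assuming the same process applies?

The data show regressive nasality assimilation (vowel nasalisation): /e/ → [ẽ] before /ŋ/; /i/ → [ĩ] before /ɲ/ — a vowel is nasalised by an immediately following nasal consonant.
No change occurs in [ɖuɟɛ] because the vowel at the boundary is adjacent to an oral consonant, not a nasal (/u/ next to /ɟ/).
The vowel /ə/ is adjacent to the following nasal /ɴ/, so it acquires [+nasal] and surfaces as [ə̃].

[cə̃ɴi]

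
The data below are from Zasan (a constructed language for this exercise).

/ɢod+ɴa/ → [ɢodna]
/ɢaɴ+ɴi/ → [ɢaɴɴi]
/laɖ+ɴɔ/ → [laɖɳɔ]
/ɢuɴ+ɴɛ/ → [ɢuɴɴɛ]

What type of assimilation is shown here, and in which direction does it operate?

progressive place assimilation

The segment that alternates is /ɴ/, which surfaces as [n] when adjacent to /d/.
The change uvular → alveolar matches the place of the preceding /d/, identifying this as place assimilation.
Manner and voice are unchanged, so the assimilation is partial, not total.
Checking the remaining alternation: /ɴ/ → [ɳ] after /ɖ/ (uvular → retroflex, matching retroflex) — only place changes, and always toward the preceding segment.
Nothing changes in [ɢaɴɴi], [ɢuɴɴɛ]: there the adjacent consonants already agree in place (/ɴ/ and /ɴ/ are both uvular; /ɴ/ and /ɴ/ are both uvular), so these forms are consistent with the same rule.
Since the segment that changes follows the conditioning segment, the assimilation is progressive.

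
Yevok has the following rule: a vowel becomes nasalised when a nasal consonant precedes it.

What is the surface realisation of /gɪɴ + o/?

/o/ sits next to the nasal /ɴ/ and is therefore nasalised to [õ].

[gɪɴõ]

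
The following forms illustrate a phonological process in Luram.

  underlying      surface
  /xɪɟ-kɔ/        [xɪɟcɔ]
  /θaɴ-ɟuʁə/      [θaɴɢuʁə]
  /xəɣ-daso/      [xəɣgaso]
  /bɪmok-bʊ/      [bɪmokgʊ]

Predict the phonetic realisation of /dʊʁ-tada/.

The data show progressive place assimilation: /k/ → [c] after /ɟ/; /ɟ/ → [ɢ] after /ɴ/; /d/ → [g] after /ɣ/; /b/ → [g] after /k/. In each pair only place changes, matching the preceding consonant, while manner and voice stay constant.
/t/ is a voiceless alveolar stop. The preceding trigger /ʁ/ is uvular, so /t/ must become uvular as well.
The voiceless uvular stop is [q], so /t/ → [q].

[dʊʁqada]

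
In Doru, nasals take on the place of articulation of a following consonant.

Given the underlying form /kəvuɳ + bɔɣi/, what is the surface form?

/ɳ/ is a voiced retroflex nasal. The following trigger /b/ is bilabial, so /ɳ/ must become bilabial as well.
The voiced bilabial nasal is [m], so /ɳ/ → [m].

[kəvumbɔɣi]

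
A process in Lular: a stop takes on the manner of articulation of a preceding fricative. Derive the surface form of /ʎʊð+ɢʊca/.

/ɢ/ is a voiced uvular stop. The preceding trigger /ð/ is a fricative, so /ɢ/ must become a fricative as well.
The voiced uvular fricative is [ʁ], so /ɢ/ → [ʁ].

[ʎʊðʁʊca]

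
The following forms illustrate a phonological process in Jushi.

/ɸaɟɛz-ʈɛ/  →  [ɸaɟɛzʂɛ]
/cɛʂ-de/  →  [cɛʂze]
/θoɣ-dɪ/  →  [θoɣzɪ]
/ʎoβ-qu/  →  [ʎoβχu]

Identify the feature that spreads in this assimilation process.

manner

The segment that alternates is /ʈ/, which surfaces as [ʂ] when adjacent to /z/.
/ʈ/ is a stop while /z/ is a fricative; the output [ʂ] is a fricative, matching the trigger — so the feature that spreads is manner.
The same holds elsewhere in the data: /d/ → [z] after /ʂ/ (stop → fricative, matching a fricative); /d/ → [z] after /ɣ/ (stop → fricative, matching a fricative); /q/ → [χ] after /β/ (stop → fricative, matching a fricative) — only manner changes, and always toward the preceding segment.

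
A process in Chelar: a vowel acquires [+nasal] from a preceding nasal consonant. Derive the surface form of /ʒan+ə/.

/ə/ sits next to the nasal /n/ and is therefore nasalised to [ə̃].

[ʒanə̃]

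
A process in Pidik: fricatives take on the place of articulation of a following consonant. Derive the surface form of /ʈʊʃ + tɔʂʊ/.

[ʈʊstɔʂʊ]

/ʃ/ is a voiceless postalveolar fricative. The following trigger /t/ is alveolar, so /ʃ/ must become alveolar as well.
Changing only its place to alveolar gives [s] — the voiceless alveolar fricative.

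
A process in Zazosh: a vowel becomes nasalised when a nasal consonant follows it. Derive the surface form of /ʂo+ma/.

The vowel /o/ is adjacent to the following nasal /m/, so it acquires [+nasal] and surfaces as [õ].

[ʂõma]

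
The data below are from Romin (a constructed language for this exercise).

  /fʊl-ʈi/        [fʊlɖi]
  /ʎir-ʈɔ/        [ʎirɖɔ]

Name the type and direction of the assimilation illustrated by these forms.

Comparing underlying and surface forms, /ʈ/ → [ɖ] is the alternation; the neighbouring /l/ is constant.
The change voiceless → voiced matches the voicing of the preceding /l/, identifying this as voicing assimilation.
Place and manner are unchanged, so the assimilation is partial, not total.
The other alternating form patterns the same way: /ʈ/ → [ɖ] after /r/ (voiceless → voiced, matching voiced) — only voicing changes, and always toward the preceding segment.
Since the segment that changes follows the conditioning segment, the assimilation is progressive.

progressive voicing assimilation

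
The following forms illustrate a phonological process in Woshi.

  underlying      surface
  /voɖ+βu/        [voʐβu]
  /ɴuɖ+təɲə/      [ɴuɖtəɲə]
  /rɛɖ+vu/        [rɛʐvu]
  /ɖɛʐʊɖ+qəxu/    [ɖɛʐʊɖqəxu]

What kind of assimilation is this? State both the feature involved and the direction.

Underlying /ɖ/ is realised as [ʐ] next to /β/; /β/ itself does not change.
The change stop → fricative matches the manner of the following /β/, identifying this as manner assimilation.
Place and voice are unchanged, so the assimilation is partial, not total.
Checking the remaining alternation: /ɖ/ → [ʐ] before /v/ (stop → fricative, matching a fricative) — only manner changes, and always toward the following segment.
Nothing changes in [ɴuɖtəɲə], [ɖɛʐʊɖqəxu]: there the adjacent consonants already agree in manner (/ɖ/ and /t/ are both stops; /ɖ/ and /q/ are both stops), so these forms are consistent with the same rule.
Since the segment that changes precedes the conditioning segment, the assimilation is regressive.

regressive manner assimilation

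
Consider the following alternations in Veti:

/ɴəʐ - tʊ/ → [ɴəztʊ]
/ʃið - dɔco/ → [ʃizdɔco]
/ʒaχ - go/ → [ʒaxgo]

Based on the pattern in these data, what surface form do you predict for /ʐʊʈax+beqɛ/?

[ʐʊʈaɸbeqɛ]

The data show regressive place assimilation: /ʐ/ → [z] before /t/; /ð/ → [z] before /d/; /χ/ → [x] before /g/. In each pair only place changes, matching the following consonant, while manner and voice stay constant.
The rule targets /x/ (voiceless velar fricative), which sits before the trigger /b/ (bilabial).
The voiceless bilabial fricative is [ɸ], so /x/ → [ɸ].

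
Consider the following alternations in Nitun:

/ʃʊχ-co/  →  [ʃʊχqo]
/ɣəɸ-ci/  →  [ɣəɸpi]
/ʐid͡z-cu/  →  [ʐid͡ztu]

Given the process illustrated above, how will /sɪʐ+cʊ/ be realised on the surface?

[sɪʐʈʊ]

The data show progressive place assimilation: /c/ → [q] after /χ/; /c/ → [p] after /ɸ/; /c/ → [t] after /d͡z/. In each pair only place changes, matching the preceding consonant, while manner and voice stay constant.
The rule targets /c/ (voiceless palatal stop), which sits after the trigger /ʐ/ (retroflex).
Changing only its place to retroflex gives [ʈ] — the voiceless retroflex stop.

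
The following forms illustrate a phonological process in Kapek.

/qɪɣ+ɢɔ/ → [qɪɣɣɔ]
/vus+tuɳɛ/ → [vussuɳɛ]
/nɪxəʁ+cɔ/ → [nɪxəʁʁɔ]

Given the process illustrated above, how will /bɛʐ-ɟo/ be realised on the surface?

[bɛʐʐo]

The data show progressive total assimilation (/ɢ/ → [ɣ] after /ɣ/; /t/ → [s] after /s/; /c/ → [ʁ] after /ʁ/): in every case the target segment becomes identical to its preceding neighbour, copying more than a single feature.
/ɟ/ is the segment targeted by the rule; it sits immediately after /ʐ/, so it assimilates completely and surfaces as [ʐ].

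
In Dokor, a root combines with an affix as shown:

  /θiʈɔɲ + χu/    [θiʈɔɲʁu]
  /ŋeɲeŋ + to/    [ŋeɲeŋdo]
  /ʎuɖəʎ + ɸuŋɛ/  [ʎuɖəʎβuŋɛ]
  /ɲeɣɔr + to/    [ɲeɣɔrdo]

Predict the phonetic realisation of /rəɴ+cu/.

The data show progressive voicing assimilation: /χ/ → [ʁ] after /ɲ/; /t/ → [d] after /ŋ/; /ɸ/ → [β] after /ʎ/; /t/ → [d] after /r/. In each pair only voicing changes, matching the preceding consonant, while place and manner stay constant.
The rule targets /c/ (voiceless palatal stop), which sits after the trigger /ɴ/ (voiced).
The voiced palatal stop is [ɟ], so /c/ → [ɟ].

[rəɴɟu]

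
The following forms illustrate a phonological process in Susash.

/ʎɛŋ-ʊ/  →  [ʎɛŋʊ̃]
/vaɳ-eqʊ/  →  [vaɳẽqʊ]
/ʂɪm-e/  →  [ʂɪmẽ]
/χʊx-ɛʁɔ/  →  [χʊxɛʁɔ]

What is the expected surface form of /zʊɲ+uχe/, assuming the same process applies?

The data show progressive nasality assimilation (vowel nasalisation): /ʊ/ → [ʊ̃] after /ŋ/; /e/ → [ẽ] after /ɳ/; /e/ → [ẽ] after /m/ — a vowel is nasalised by an immediately preceding nasal consonant.
No change occurs in [χʊxɛʁɔ] because the vowel at the boundary is adjacent to an oral consonant, not a nasal (/ɛ/ next to /x/).
/u/ sits next to the nasal /ɲ/ and is therefore nasalised to [ũ].

[zʊɲũχe]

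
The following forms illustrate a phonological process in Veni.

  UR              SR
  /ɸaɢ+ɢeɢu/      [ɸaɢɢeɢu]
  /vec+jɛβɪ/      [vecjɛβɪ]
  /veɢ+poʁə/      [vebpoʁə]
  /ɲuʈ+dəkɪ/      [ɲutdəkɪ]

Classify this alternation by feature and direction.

regressive place assimilation

The segment that alternates is /ɢ/, which surfaces as [b] when adjacent to /p/.
/ɢ/ is uvular while /p/ is bilabial; the output [b] is bilabial, matching the trigger — so the feature that spreads is place.
Manner and voice are unchanged, so the assimilation is partial, not total.
The other alternating form patterns the same way: /ʈ/ → [t] before /d/ (retroflex → alveolar, matching alveolar) — only place changes, and always toward the following segment.
Nothing changes in [ɸaɢɢeɢu], [vecjɛβɪ]: there the adjacent consonants already agree in place (/ɢ/ and /ɢ/ are both uvular; /c/ and /j/ are both palatal), so these forms are consistent with the same rule.
Since the segment that changes precedes the conditioning segment, the assimilation is regressive.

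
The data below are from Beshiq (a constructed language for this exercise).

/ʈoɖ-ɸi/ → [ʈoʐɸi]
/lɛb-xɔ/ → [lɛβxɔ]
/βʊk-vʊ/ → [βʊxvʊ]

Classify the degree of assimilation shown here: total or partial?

Comparing underlying and surface forms, /ɖ/ → [ʐ] is the alternation; the neighbouring /ɸ/ is constant.
/ɖ/ is a stop while /ɸ/ is a fricative; the output [ʐ] is a fricative, matching the trigger — so the feature that spreads is manner.
Place and voice are unchanged, so the assimilation is partial, not total.
The other alternating forms pattern the same way: /b/ → [β] before /x/ (stop → fricative, matching a fricative); /k/ → [x] before /v/ (stop → fricative, matching a fricative) — only manner changes, and always toward the following segment.

partial assimilation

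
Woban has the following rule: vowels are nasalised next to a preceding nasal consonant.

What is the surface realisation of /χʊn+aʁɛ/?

The vowel /a/ is adjacent to the preceding nasal /n/, so it acquires [+nasal] and surfaces as [ã].

[χʊnãʁɛ]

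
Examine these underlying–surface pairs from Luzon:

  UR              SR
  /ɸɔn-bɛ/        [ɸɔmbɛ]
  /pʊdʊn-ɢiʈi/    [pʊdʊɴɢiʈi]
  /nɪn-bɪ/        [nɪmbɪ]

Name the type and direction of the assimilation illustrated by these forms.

regressive place assimilation

Underlying /n/ is realised as [m] next to /b/; /b/ itself does not change.
/n/ is alveolar while /b/ is bilabial; the output [m] is bilabial, matching the trigger — so the feature that spreads is place.
Manner and voice are unchanged, so the assimilation is partial, not total.
The same holds elsewhere in the data: /n/ → [ɴ] before /ɢ/ (alveolar → uvular, matching uvular) — only place changes, and always toward the following segment.
Since the segment that changes precedes the conditioning segment, the assimilation is regressive.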